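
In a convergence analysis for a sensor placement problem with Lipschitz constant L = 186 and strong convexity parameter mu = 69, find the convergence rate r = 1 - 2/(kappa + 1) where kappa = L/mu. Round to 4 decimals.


Step 1: Compute the condition number.
kappa = L/mu = 186/69 = 2.6957
Step 2: Compute the convergence rate.
r = 1 - 2/(kappa + 1) = 1 - 2*mu/(L + mu) = (L - mu)/(L + mu) = 117/255 = 0.4588


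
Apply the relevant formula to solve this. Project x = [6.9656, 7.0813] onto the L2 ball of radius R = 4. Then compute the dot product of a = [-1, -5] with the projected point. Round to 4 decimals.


Step 1: Compute ||x|| (intermediates to 6 decimals).
||x|| = sqrt(6.9656^2 + 7.0813^2) = 9.932995
Step 2: Project.
Since ||x|| > R, scale = R/||x|| = 4/9.932995 = 0.402698, proj(x) = scale * x
proj(x) = [2.805033, 2.851625]
Step 3: Dot product.
a^T * proj(x) = -1*2.805033 - 5*2.851625 = -17.0632


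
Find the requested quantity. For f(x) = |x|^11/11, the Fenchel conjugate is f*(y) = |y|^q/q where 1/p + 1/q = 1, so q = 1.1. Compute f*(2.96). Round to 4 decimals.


The conjugate exponent q satisfies 1/p + 1/q = 1.
p = 11, so q = 11/(11 - 1) = 1.1
|y|^q = 2.96^1.1 = 3.2993
f*(2.96) = 3.2993 / 1.1 = 2.9994


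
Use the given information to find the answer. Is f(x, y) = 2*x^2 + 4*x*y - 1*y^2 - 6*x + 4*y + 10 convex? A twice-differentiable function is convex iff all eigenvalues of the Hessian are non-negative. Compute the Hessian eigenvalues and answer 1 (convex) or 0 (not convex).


The Hessian of f(x,y) = 2*x^2 + 4*x*y - 1*y^2 - 6*x + 4*y + 10 is:
H = [[4, 4], [4, -2]]
Trace = 4 - 2 = 2
Determinant = 4*-2 - (4)^2 = -24
Discriminant = (2)^2 - 4*-24 = 100.0
Eigenvalues: lambda_1 = -4.0, lambda_2 = 6.0
The function is not convex.

0


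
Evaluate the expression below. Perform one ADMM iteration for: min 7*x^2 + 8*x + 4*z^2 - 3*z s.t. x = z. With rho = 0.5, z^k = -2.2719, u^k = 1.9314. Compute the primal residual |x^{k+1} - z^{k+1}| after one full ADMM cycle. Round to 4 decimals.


ADMM iteration with rho = 0.5, z^k = -2.2719, u^k = 1.9314
Step 1: x-update.
Minimize 7*x^2 + 8*x + (0.5/2)*(x + 2.2719 + 1.9314)^2
FOC: (2*7 + 0.5)*x = -8 + 0.5*(-2.2719 - 1.9314)
x^{k+1} = -0.6967
Step 2: z-update.
Minimize 4*z^2 - 3*z + (0.5/2)*(-0.6967 - z + 1.9314)^2
FOC: (2*4 + 0.5)*z = 3 + 0.5*(-0.6967 + 1.9314)
z^{k+1} = 0.4256
Step 3: u-update.
u^{k+1} = 1.9314 - 0.6967 - 0.4256 = 0.8092
Step 4: Primal residual = |-0.6967 - 0.4256| = 1.1222


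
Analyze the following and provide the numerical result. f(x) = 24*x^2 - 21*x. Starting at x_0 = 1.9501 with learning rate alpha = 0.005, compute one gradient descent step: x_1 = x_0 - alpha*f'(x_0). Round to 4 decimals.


We compute the gradient at x_0 and apply the update.
f'(x) = 48*x - 21
f'(1.9501) = 48*1.9501 - 21 = 72.6048
x_1 = 1.9501 - 0.005*72.6048 = 1.5871


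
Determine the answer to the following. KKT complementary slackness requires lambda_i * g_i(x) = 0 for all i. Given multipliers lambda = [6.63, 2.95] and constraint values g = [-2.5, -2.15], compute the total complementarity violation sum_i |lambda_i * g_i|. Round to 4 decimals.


KKT complementary slackness check:
lambda_1 * g_1 = 6.63 * -2.5 = -16.575
lambda_2 * g_2 = 2.95 * -2.15 = -6.3425
Total violation = 16.575 + 6.3425 = 22.9175


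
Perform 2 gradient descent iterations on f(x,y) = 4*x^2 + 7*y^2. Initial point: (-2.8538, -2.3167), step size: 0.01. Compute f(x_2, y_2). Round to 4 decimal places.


Gradient descent on f(x,y) = 4*x^2 + 7*y^2.
Starting point: (-2.8538, -2.3167), alpha = 0.01
Step 1: grad_x = 2*4*-2.8538 = -22.8304, grad_y = 2*7*-2.3167 = -32.4338
  x_1 = -2.8538 - 0.01*-22.8304 = -2.6255
  y_1 = -2.3167 - 0.01*-32.4338 = -1.9924
Step 2: grad_x = 2*4*-2.6255 = -21.004, grad_y = 2*7*-1.9924 = -27.8931
  x_2 = -2.6255 - 0.01*-21.004 = -2.4155
  y_2 = -1.9924 - 0.01*-27.8931 = -1.7134
f(-2.4155, -1.7134) = 4*(-2.4155)^2 + 7*(-1.7134)^2 = 43.8886


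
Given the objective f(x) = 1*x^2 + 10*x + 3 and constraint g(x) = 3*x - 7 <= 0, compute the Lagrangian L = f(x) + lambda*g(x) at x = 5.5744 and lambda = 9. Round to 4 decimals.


Step 1: Evaluate f(x).
f(5.5744) = 1*5.5744^2 + 10*5.5744 + 3 = 89.8179
Step 2: Evaluate g(x).
g(5.5744) = 3*5.5744 - 7 = 9.7232
Step 3: Compute Lagrangian.
L = 89.8179 + 9*9.7232 = 177.3267


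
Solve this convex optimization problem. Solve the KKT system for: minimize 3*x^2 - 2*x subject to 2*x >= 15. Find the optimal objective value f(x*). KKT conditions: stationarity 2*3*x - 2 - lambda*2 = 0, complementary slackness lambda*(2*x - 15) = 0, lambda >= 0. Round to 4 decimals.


Step 1: Try lambda = 0 (constraint inactive).
x_unc = 2/(2*3) = 0.3333
Check: 2*0.3333 = 0.6666 < 15 -- violated!
Step 2: Constraint must be active: 2*x = 15
x* = 15/2 = 7.5
lambda = (2*3*7.5 - 2)/2 = 21.5
Step 3: Compute optimal value.
f(x*) = 3*7.5^2 - 2*7.5 = 153.75


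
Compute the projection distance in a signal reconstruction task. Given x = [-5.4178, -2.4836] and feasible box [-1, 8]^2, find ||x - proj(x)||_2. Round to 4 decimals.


Project each component onto [-1, 8].
clip(-5.4178) = -1.0, clip(-2.4836) = -1.0
Projection = [-1.0, -1.0]
Squared diffs: [19.517, 2.2011]
Distance = sqrt(21.7181) = 4.6603


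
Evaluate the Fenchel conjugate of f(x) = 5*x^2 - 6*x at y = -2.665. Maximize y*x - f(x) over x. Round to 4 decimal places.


f*(y) = sup_x {y*x - a*x^2 - b*x} = sup_x {(y-b)*x - a*x^2}
FOC: (y - b) - 2a*x = 0 => x* = (y - b)/(2a)
x* = (-2.665 + 6)/(2*5) = 0.3335
f*(-2.665) = (y-b)^2/(4a) = (-2.665 + 6)^2/(4*5)
= 11.1222/20 = 0.5561


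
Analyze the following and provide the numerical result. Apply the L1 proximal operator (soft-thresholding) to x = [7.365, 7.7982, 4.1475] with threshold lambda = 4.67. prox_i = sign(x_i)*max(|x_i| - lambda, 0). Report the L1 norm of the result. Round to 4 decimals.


Soft-thresholding with lambda = 4.67:
prox(7.365) = sign(7.365)*max(|7.365| - 4.67, 0) = 2.695
prox(7.7982) = sign(7.7982)*max(|7.7982| - 4.67, 0) = 3.1282
prox(4.1475) = sign(4.1475)*max(|4.1475| - 4.67, 0) = 0.0
prox(x) = [2.695, 3.1282, 0.0]
||prox(x)||_1 = 2.695 + 3.1282 + 0.0 = 5.8232


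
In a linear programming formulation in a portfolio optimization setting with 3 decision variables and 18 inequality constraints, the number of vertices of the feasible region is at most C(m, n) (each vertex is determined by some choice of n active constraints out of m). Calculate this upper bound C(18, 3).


Each vertex corresponds to some choice of n active constraints out of m, so the number of vertices is at most C(m, n) = m! / (n!(m-n)!).
m = 18, n = 3
Numerator: 18 * 17 * 16
Denominator: 3! = 6
C(18, 3) = 816


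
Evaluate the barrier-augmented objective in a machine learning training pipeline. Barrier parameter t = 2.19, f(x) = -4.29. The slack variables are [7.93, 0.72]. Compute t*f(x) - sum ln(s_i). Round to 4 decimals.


Step 1: Compute log-barrier.
ln values: [2.0707, -0.3285]
phi = -(2.0707 - 0.3285) = -1.7421
Step 2: Compute augmented objective.
t*f(x) = 2.19*-4.29 = -9.3951
Total = -9.3951 - 1.7421 = -11.1372


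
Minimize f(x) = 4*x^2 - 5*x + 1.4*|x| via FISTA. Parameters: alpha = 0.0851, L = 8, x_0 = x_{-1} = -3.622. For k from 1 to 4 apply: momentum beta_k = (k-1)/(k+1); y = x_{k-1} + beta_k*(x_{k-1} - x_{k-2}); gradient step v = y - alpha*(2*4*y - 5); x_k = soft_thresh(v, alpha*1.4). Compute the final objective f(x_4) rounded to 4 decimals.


FISTA on f(x) = 4*x^2 - 5*x + 1.4*|x|
L = 8, alpha = 0.0851
Iteration 1: beta = 0.0, y = -3.622 + 0.0*(-3.622 + 3.622) = -3.622
  grad(y) = -33.976, v = y - alpha*grad = -0.7306
  prox(v) = soft_thresh(-0.7306, 0.1191) = -0.6115
Iteration 2: beta = 0.3333, y = -0.6115 + 0.3333*(-0.6115 + 3.622) = 0.392
  grad(y) = -1.864, v = y - alpha*grad = 0.5506
  prox(v) = soft_thresh(0.5506, 0.1191) = 0.4315
Iteration 3: beta = 0.5, y = 0.4315 + 0.5*(0.4315 + 0.6115) = 0.953
  grad(y) = 2.6238, v = y - alpha*grad = 0.7297
  prox(v) = soft_thresh(0.7297, 0.1191) = 0.6106
Iteration 4: beta = 0.6, y = 0.6106 + 0.6*(0.6106 - 0.4315) = 0.718
  grad(y) = 0.7439, v = y - alpha*grad = 0.6547
  prox(v) = soft_thresh(0.6547, 0.1191) = 0.5355
f(x_4) = 4*0.5355^2 - 5*0.5355 + 1.4*|0.5355| = -0.7807


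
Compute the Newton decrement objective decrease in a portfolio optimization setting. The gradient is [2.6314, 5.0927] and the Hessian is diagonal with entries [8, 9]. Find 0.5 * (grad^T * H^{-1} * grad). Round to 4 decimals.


Step 1: H is diagonal, so H^(-1) * g = [0.3289, 0.5659].
Step 2: g^T H^(-1) g = sum_i g_i^2 / H_ii
  = (2.6314)^2/8 + (5.0927)^2/9
  = 0.8655 + 2.8817 = 3.7473
Step 3: Objective decrease = 0.5 * g^T H^(-1) g = 1.8736


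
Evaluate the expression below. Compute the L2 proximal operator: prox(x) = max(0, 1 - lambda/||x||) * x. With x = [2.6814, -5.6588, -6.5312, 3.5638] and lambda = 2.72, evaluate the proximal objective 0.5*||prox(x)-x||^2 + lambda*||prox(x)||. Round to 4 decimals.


Step 1: Compute ||x||.
||x|| = 9.7247
Step 2: Compute scaling factor.
scale = max(0, 1 - 2.72/9.7247) = 0.7203
Step 3: prox(x) = [1.9314, -4.076, -4.7044, 2.567]
||prox(x)|| = 7.0047
Step 4: Proximal objective.
0.5*||prox-x||^2 = 3.6992
lambda*||prox|| = 19.0528
Total = 22.7519


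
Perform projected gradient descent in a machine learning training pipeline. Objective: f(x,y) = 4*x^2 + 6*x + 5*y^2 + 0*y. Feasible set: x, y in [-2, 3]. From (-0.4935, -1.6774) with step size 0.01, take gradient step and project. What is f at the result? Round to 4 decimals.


Step 1: Compute gradient at (-0.4935, -1.6774).
grad_x = 2*4*-0.4935 + 6 = 2.052
grad_y = 2*5*-1.6774 + 0 = -16.774
Step 2: Gradient step.
x_raw = -0.4935 - 0.01*2.052 = -0.514
y_raw = -1.6774 - 0.01*-16.774 = -1.5097
Step 3: Project onto [-2, 3].
x_proj = clip(-0.514) = -0.514
y_proj = clip(-1.5097) = -1.5097
Step 4: Evaluate f.
f(-0.514, -1.5097) = 9.3681


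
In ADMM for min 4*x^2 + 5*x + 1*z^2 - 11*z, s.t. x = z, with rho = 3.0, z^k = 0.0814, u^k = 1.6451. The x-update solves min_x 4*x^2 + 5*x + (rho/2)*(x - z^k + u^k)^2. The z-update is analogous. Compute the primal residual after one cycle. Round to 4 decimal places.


ADMM iteration with rho = 3.0, z^k = 0.0814, u^k = 1.6451
Step 1: x-update.
Minimize 4*x^2 + 5*x + (3.0/2)*(x - 0.0814 + 1.6451)^2
FOC: (2*4 + 3.0)*x = -5 + 3.0*(0.0814 - 1.6451)
x^{k+1} = -0.881
Step 2: z-update.
Minimize 1*z^2 - 11*z + (3.0/2)*(-0.881 - z + 1.6451)^2
FOC: (2*1 + 3.0)*z = 11 + 3.0*(-0.881 + 1.6451)
z^{k+1} = 2.6585
Step 3: u-update.
u^{k+1} = 1.6451 - 0.881 - 2.6585 = -1.8944
Step 4: Primal residual = |-0.881 - 2.6585| = 3.5395


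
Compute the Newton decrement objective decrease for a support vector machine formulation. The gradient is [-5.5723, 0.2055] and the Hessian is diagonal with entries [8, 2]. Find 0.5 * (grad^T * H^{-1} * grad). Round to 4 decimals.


Step 1: H is diagonal, so H^(-1) * g = [-0.6965, 0.1028].
Step 2: g^T H^(-1) g = sum_i g_i^2 / H_ii
  = (-5.5723)^2/8 + (0.2055)^2/2
  = 3.8813 + 0.0211 = 3.9024
Step 3: Objective decrease = 0.5 * g^T H^(-1) g = 1.9512


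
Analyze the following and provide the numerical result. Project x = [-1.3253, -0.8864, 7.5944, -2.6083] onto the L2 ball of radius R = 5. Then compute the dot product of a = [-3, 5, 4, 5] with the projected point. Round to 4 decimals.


Step 1: Compute ||x|| (intermediates to 6 decimals).
||x|| = sqrt((-1.3253)^2 + (-0.8864)^2 + 7.5944^2 + (-2.6083)^2) = 8.186591
Step 2: Project.
Since ||x|| > R, scale = R/||x|| = 5/8.186591 = 0.610755, proj(x) = scale * x
proj(x) = [-0.809434, -0.541373, 4.638318, -1.593032]
Step 3: Dot product.
a^T * proj(x) = -3*(-0.809434) + 5*(-0.541373) + 4*4.638318 + 5*(-1.593032) = 10.3095


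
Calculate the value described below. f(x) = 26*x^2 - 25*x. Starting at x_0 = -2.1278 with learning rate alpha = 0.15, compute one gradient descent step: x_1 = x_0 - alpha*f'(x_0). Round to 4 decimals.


We compute the gradient at x_0 and apply the update.
f'(x) = 52*x - 25
f'(-2.1278) = 52*-2.1278 - 25 = -135.6456
x_1 = -2.1278 - 0.15*-135.6456 = 18.219


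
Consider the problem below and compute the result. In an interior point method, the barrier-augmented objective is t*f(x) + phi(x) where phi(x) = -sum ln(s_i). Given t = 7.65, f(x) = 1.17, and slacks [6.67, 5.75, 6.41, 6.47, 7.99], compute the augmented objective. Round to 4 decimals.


Step 1: Compute log-barrier.
ln values: [1.8976, 1.7492, 1.8579, 1.8672, 2.0782]
phi = -(1.8976 + 1.7492 + 1.8579 + 1.8672 + 2.0782) = -9.45
Step 2: Compute augmented objective.
t*f(x) = 7.65*1.17 = 8.9505
Total = 8.9505 - 9.45 = -0.4995


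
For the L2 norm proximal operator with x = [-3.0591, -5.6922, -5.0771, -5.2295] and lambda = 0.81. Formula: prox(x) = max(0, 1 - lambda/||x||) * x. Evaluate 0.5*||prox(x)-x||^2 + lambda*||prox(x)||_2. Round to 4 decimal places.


Step 1: Compute ||x||.
||x|| = 9.7408
Step 2: Compute scaling factor.
scale = max(0, 1 - 0.81/9.7408) = 0.9168
Step 3: prox(x) = [-2.8047, -5.2189, -4.6549, -4.7946]
||prox(x)|| = 8.9308
Step 4: Proximal objective.
0.5*||prox-x||^2 = 0.3281
lambda*||prox|| = 7.2339
Total = 7.562


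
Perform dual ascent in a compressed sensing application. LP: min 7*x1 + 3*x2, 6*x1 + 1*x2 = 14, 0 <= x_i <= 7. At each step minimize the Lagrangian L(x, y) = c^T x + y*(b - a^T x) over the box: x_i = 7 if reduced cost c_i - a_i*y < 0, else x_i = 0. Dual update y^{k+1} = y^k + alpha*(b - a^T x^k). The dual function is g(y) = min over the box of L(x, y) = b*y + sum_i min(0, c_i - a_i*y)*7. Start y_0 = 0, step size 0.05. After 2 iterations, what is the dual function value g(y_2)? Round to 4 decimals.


Dual ascent for LP: min 7*x1 + 3*x2, 6*x1 + 1*x2 = 14, 0 <= x_i <= 7
Step 1: y^k = 0.0, reduced costs: (7.0, 3.0)
  x^k = (0.0, 0.0), subgradient = b - a^T x = 14.0
  y^{k+1} = 0.0 + 0.05*14.0 = 0.7
Step 2: y^k = 0.7, reduced costs: (2.8, 2.3)
  x^k = (0.0, 0.0), subgradient = b - a^T x = 14.0
  y^{k+1} = 0.7 + 0.05*14.0 = 1.4
Dual objective at y_2 = 1.4: reduced costs (-1.4, 1.6), box minimizer x = (7.0, 0.0)
g(y_2) = b*y + (c1 - a1*y)*x1 + (c2 - a2*y)*x2 = 14*1.4 + (-1.4)*7.0 + 1.6*0.0 = 19.6 - 9.8 + 0.0 = 9.8


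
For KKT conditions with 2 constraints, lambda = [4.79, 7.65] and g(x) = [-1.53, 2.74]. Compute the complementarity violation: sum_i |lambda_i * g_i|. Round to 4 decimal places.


KKT complementary slackness check:
lambda_1 * g_1 = 4.79 * -1.53 = -7.3287
lambda_2 * g_2 = 7.65 * 2.74 = 20.961
Total violation = 7.3287 + 20.961 = 28.2897


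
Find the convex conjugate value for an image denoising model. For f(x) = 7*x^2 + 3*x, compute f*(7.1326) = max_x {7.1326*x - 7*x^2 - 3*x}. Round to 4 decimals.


f*(y) = sup_x {y*x - a*x^2 - b*x} = sup_x {(y-b)*x - a*x^2}
FOC: (y - b) - 2a*x = 0 => x* = (y - b)/(2a)
x* = (7.1326 - 3)/(2*7) = 0.2952
f*(7.1326) = (y-b)^2/(4a) = (7.1326 - 3)^2/(4*7)
= 17.0784/28 = 0.6099


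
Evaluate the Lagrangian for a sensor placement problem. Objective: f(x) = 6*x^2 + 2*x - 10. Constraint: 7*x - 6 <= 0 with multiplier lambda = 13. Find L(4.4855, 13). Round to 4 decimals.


Step 1: Evaluate f(x).
f(4.4855) = 6*4.4855^2 + 2*4.4855 - 10 = 119.6893
Step 2: Evaluate g(x).
g(4.4855) = 7*4.4855 - 6 = 25.3985
Step 3: Compute Lagrangian.
L = 119.6893 + 13*25.3985 = 449.8698


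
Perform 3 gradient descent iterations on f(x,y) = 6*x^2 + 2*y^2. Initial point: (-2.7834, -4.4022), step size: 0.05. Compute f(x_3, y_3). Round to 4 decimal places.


Gradient descent on f(x,y) = 6*x^2 + 2*y^2.
Starting point: (-2.7834, -4.4022), alpha = 0.05
Step 1: grad_x = 2*6*-2.7834 = -33.4008, grad_y = 2*2*-4.4022 = -17.6088
  x_1 = -2.7834 - 0.05*-33.4008 = -1.1134
  y_1 = -4.4022 - 0.05*-17.6088 = -3.5218
Step 2: grad_x = 2*6*-1.1134 = -13.3603, grad_y = 2*2*-3.5218 = -14.087
  x_2 = -1.1134 - 0.05*-13.3603 = -0.4453
  y_2 = -3.5218 - 0.05*-14.087 = -2.8174
Step 3: grad_x = 2*6*-0.4453 = -5.3441, grad_y = 2*2*-2.8174 = -11.2696
  x_3 = -0.4453 - 0.05*-5.3441 = -0.1781
  y_3 = -2.8174 - 0.05*-11.2696 = -2.2539
f(-0.1781, -2.2539) = 6*(-0.1781)^2 + 2*(-2.2539)^2 = 10.3508


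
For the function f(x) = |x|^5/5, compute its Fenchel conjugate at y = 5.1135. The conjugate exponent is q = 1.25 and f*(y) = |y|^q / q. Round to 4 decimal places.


The conjugate exponent q satisfies 1/p + 1/q = 1.
p = 5, so q = 5/(5 - 1) = 1.25
|y|^q = 5.1135^1.25 = 7.6895
f*(5.1135) = 7.6895 / 1.25 = 6.1516


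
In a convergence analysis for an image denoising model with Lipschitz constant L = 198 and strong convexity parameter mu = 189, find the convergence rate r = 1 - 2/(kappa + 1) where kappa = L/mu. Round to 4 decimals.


Step 1: Compute the condition number.
kappa = L/mu = 198/189 = 1.0476
Step 2: Compute the convergence rate.
r = 1 - 2/(kappa + 1) = 1 - 2*mu/(L + mu) = (L - mu)/(L + mu) = 9/387 = 0.0233


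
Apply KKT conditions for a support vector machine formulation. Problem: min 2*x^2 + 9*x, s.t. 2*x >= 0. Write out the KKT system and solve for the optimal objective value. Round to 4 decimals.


Step 1: Try lambda = 0 (constraint inactive).
x_unc = -9/(2*2) = -2.25
Check: 2*-2.25 = -4.5 < 0 -- violated!
Step 2: Constraint must be active: 2*x = 0
x* = 0/2 = 0.0
lambda = (2*2*0.0 + 9)/2 = 4.5
Step 3: Compute optimal value.
f(x*) = 2*0.0^2 + 9*0.0 = 0.0


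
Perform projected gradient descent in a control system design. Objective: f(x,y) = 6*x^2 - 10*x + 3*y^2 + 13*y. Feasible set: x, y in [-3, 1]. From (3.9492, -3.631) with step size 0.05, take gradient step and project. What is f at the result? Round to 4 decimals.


Step 1: Compute gradient at (3.9492, -3.631).
grad_x = 2*6*3.9492 - 10 = 37.3904
grad_y = 2*3*-3.631 + 13 = -8.786
Step 2: Gradient step.
x_raw = 3.9492 - 0.05*37.3904 = 2.0797
y_raw = -3.631 - 0.05*-8.786 = -3.1917
Step 3: Project onto [-3, 1].
x_proj = clip(2.0797) = 1.0
y_proj = clip(-3.1917) = -3.0
Step 4: Evaluate f.
f(1.0, -3.0) = -16.0


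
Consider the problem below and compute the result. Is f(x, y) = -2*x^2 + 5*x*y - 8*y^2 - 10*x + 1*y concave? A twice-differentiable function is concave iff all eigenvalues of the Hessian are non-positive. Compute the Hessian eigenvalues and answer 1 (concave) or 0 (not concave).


The Hessian of f(x,y) = -2*x^2 + 5*x*y - 8*y^2 - 10*x + 1*y is:
H = [[-4, 5], [5, -16]]
Trace = -4 - 16 = -20
Determinant = -4*-16 - (5)^2 = 39
Discriminant = (-20)^2 - 4*39 = 244.0
Eigenvalues: lambda_1 = -17.8102, lambda_2 = -2.1898
The function is concave.

1


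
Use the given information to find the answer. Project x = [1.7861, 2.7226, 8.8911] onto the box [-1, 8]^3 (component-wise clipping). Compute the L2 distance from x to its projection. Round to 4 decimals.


Project each component onto [-1, 8].
clip(1.7861) = 1.7861, clip(2.7226) = 2.7226, clip(8.8911) = 8.0
Projection = [1.7861, 2.7226, 8.0]
Squared diffs: [0.0, 0.0, 0.7941]
Distance = sqrt(0.7941) = 0.8911


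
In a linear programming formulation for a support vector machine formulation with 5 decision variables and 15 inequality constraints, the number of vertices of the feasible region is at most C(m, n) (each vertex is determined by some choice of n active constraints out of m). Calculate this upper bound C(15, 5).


Each vertex corresponds to some choice of n active constraints out of m, so the number of vertices is at most C(m, n) = m! / (n!(m-n)!).
m = 15, n = 5
Numerator: 15 * 14 * 13 * 12 * 11
Denominator: 5! = 120
C(15, 5) = 3003


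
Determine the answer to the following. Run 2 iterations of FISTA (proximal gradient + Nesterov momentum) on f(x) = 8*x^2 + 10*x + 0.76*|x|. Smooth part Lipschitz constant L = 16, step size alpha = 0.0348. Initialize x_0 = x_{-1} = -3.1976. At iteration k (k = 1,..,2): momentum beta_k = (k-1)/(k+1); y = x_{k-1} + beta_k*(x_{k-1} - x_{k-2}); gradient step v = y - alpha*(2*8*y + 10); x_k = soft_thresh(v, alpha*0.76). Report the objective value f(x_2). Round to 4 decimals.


FISTA on f(x) = 8*x^2 + 10*x + 0.76*|x|
L = 16, alpha = 0.0348
Iteration 1: beta = 0.0, y = -3.1976 + 0.0*(-3.1976 + 3.1976) = -3.1976
  grad(y) = -41.1616, v = y - alpha*grad = -1.7652
  prox(v) = soft_thresh(-1.7652, 0.0264) = -1.7387
Iteration 2: beta = 0.3333, y = -1.7387 + 0.3333*(-1.7387 + 3.1976) = -1.2524
  grad(y) = -10.039, v = y - alpha*grad = -0.9031
  prox(v) = soft_thresh(-0.9031, 0.0264) = -0.8766
f(x_2) = 8*(-0.8766)^2 + 10*(-0.8766) + 0.76*|-0.8766| = -1.9522


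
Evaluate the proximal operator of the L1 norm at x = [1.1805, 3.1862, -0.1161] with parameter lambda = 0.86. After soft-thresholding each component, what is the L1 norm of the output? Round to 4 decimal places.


Soft-thresholding with lambda = 0.86:
prox(1.1805) = sign(1.1805)*max(|1.1805| - 0.86, 0) = 0.3205
prox(3.1862) = sign(3.1862)*max(|3.1862| - 0.86, 0) = 2.3262
prox(-0.1161) = sign(-0.1161)*max(|-0.1161| - 0.86, 0) = 0.0
prox(x) = [0.3205, 2.3262, 0.0]
||prox(x)||_1 = 0.3205 + 2.3262 + 0.0 = 2.6467


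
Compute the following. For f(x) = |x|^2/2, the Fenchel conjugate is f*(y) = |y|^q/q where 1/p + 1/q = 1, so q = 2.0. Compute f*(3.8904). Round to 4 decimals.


The conjugate exponent q satisfies 1/p + 1/q = 1.
p = 2, so q = 2/(2 - 1) = 2.0
|y|^q = 3.8904^2.0 = 15.1352
f*(3.8904) = 15.1352 / 2.0 = 7.5676


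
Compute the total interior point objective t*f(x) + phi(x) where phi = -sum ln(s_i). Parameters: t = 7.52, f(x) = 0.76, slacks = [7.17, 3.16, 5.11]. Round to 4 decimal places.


Step 1: Compute log-barrier.
ln values: [1.9699, 1.1506, 1.6312]
phi = -(1.9699 + 1.1506 + 1.6312) = -4.7517
Step 2: Compute augmented objective.
t*f(x) = 7.52*0.76 = 5.7152
Total = 5.7152 - 4.7517 = 0.9635


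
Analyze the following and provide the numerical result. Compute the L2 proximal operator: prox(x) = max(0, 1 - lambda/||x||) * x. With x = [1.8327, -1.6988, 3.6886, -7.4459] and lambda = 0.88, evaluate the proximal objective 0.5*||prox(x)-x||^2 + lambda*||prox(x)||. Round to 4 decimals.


Step 1: Compute ||x||.
||x|| = 8.6771
Step 2: Compute scaling factor.
scale = max(0, 1 - 0.88/8.6771) = 0.8986
Step 3: prox(x) = [1.6468, -1.5265, 3.3145, -6.6908]
||prox(x)|| = 7.7971
Step 4: Proximal objective.
0.5*||prox-x||^2 = 0.3872
lambda*||prox|| = 6.8614
Total = 7.2486


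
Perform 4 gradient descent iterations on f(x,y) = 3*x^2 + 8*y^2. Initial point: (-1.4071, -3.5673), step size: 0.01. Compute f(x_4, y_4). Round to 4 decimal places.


Gradient descent on f(x,y) = 3*x^2 + 8*y^2.
Starting point: (-1.4071, -3.5673), alpha = 0.01
Step 1: grad_x = 2*3*-1.4071 = -8.4426, grad_y = 2*8*-3.5673 = -57.0768
  x_1 = -1.4071 - 0.01*-8.4426 = -1.3227
  y_1 = -3.5673 - 0.01*-57.0768 = -2.9965
Step 2: grad_x = 2*3*-1.3227 = -7.936, grad_y = 2*8*-2.9965 = -47.9445
  x_2 = -1.3227 - 0.01*-7.936 = -1.2433
  y_2 = -2.9965 - 0.01*-47.9445 = -2.5171
Step 3: grad_x = 2*3*-1.2433 = -7.4599, grad_y = 2*8*-2.5171 = -40.2734
  x_3 = -1.2433 - 0.01*-7.4599 = -1.1687
  y_3 = -2.5171 - 0.01*-40.2734 = -2.1144
Step 4: grad_x = 2*3*-1.1687 = -7.0123, grad_y = 2*8*-2.1144 = -33.8296
  x_4 = -1.1687 - 0.01*-7.0123 = -1.0986
  y_4 = -2.1144 - 0.01*-33.8296 = -1.7761
f(-1.0986, -1.7761) = 3*(-1.0986)^2 + 8*(-1.7761)^2 = 28.8557


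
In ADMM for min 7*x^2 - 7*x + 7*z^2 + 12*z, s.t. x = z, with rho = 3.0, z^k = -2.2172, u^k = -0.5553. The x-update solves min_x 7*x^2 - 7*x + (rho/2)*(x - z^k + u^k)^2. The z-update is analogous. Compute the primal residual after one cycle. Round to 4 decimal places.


ADMM iteration with rho = 3.0, z^k = -2.2172, u^k = -0.5553
Step 1: x-update.
Minimize 7*x^2 - 7*x + (3.0/2)*(x + 2.2172 - 0.5553)^2
FOC: (2*7 + 3.0)*x = 7 + 3.0*(-2.2172 + 0.5553)
x^{k+1} = 0.1185
Step 2: z-update.
Minimize 7*z^2 + 12*z + (3.0/2)*(0.1185 - z - 0.5553)^2
FOC: (2*7 + 3.0)*z = -12 + 3.0*(0.1185 - 0.5553)
z^{k+1} = -0.783
Step 3: u-update.
u^{k+1} = -0.5553 + 0.1185 + 0.783 = 0.3462
Step 4: Primal residual = |0.1185 + 0.783| = 0.9015


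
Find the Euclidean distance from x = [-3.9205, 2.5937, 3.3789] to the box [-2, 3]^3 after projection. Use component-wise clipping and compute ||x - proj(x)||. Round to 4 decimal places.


Project each component onto [-2, 3].
clip(-3.9205) = -2.0, clip(2.5937) = 2.5937, clip(3.3789) = 3.0
Projection = [-2.0, 2.5937, 3.0]
Squared diffs: [3.6883, 0.0, 0.1436]
Distance = sqrt(3.8319) = 1.9575


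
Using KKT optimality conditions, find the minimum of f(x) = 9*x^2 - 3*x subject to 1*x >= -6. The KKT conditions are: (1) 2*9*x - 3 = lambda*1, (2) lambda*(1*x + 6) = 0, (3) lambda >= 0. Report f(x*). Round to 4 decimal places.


Step 1: Try lambda = 0 (constraint inactive).
Stationarity: 2*9*x - 3 = 0
x* = 3/(2*9) = 1/6 = 0.1667 (rounded; the exact value 1/6 is used below)
Check constraint: 1*0.1667 = 0.1667 >= -6 -- satisfied.
Step 2: Compute optimal value.
f(x*) = 9*(1/6)^2 - 3*(1/6) = -0.25


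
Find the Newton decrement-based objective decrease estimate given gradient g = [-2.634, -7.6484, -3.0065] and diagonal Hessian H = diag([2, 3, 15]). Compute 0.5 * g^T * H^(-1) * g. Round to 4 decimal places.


Step 1: H is diagonal, so H^(-1) * g = [-1.317, -2.5495, -0.2004].
Step 2: g^T H^(-1) g = sum_i g_i^2 / H_ii
  = (-2.634)^2/2 + (-7.6484)^2/3 + (-3.0065)^2/15
  = 3.469 + 19.4993 + 0.6026 = 23.5709
Step 3: Objective decrease = 0.5 * g^T H^(-1) g = 11.7855


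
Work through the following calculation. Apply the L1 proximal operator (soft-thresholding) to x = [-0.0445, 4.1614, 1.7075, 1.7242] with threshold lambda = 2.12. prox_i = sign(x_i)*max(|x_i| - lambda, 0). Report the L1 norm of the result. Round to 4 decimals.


Soft-thresholding with lambda = 2.12:
prox(-0.0445) = sign(-0.0445)*max(|-0.0445| - 2.12, 0) = 0.0
prox(4.1614) = sign(4.1614)*max(|4.1614| - 2.12, 0) = 2.0414
prox(1.7075) = sign(1.7075)*max(|1.7075| - 2.12, 0) = 0.0
prox(1.7242) = sign(1.7242)*max(|1.7242| - 2.12, 0) = 0.0
prox(x) = [0.0, 2.0414, 0.0, 0.0]
||prox(x)||_1 = 0.0 + 2.0414 + 0.0 + 0.0 = 2.0414


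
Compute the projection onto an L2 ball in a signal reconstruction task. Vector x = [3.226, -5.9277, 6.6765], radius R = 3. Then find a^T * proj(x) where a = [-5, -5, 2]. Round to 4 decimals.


Step 1: Compute ||x|| (intermediates to 6 decimals).
||x|| = sqrt(3.226^2 + (-5.9277)^2 + 6.6765^2) = 9.493174
Step 2: Project.
Since ||x|| > R, scale = R/||x|| = 3/9.493174 = 0.316017, proj(x) = scale * x
proj(x) = [1.019471, -1.873254, 2.109888]
Step 3: Dot product.
a^T * proj(x) = -5*1.019471 - 5*(-1.873254) + 2*2.109888 = 8.4887


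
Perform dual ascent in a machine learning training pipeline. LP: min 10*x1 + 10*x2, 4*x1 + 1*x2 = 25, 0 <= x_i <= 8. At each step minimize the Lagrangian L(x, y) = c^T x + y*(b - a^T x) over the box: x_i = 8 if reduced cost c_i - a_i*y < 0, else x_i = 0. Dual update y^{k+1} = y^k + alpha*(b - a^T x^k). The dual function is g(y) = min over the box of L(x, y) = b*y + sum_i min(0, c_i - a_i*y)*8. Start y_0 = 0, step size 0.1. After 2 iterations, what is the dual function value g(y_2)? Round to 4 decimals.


Dual ascent for LP: min 10*x1 + 10*x2, 4*x1 + 1*x2 = 25, 0 <= x_i <= 8
Step 1: y^k = 0.0, reduced costs: (10.0, 10.0)
  x^k = (0.0, 0.0), subgradient = b - a^T x = 25.0
  y^{k+1} = 0.0 + 0.1*25.0 = 2.5
Step 2: y^k = 2.5, reduced costs: (0.0, 7.5)
  x^k = (0.0, 0.0), subgradient = b - a^T x = 25.0
  y^{k+1} = 2.5 + 0.1*25.0 = 5.0
Dual objective at y_2 = 5.0: reduced costs (-10.0, 5.0), box minimizer x = (8.0, 0.0)
g(y_2) = b*y + (c1 - a1*y)*x1 + (c2 - a2*y)*x2 = 25*5.0 + (-10.0)*8.0 + 5.0*0.0 = 125.0 - 80.0 + 0.0 = 45.0


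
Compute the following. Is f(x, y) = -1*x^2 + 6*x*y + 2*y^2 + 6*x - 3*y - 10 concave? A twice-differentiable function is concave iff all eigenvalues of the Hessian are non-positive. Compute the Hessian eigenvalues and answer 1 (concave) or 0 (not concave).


The Hessian of f(x,y) = -1*x^2 + 6*x*y + 2*y^2 + 6*x - 3*y - 10 is:
H = [[-2, 6], [6, 4]]
Trace = -2 + 4 = 2
Determinant = -2*4 - (6)^2 = -44
Discriminant = (2)^2 - 4*-44 = 180.0
Eigenvalues: lambda_1 = -5.7082, lambda_2 = 7.7082
The function is not concave.

0


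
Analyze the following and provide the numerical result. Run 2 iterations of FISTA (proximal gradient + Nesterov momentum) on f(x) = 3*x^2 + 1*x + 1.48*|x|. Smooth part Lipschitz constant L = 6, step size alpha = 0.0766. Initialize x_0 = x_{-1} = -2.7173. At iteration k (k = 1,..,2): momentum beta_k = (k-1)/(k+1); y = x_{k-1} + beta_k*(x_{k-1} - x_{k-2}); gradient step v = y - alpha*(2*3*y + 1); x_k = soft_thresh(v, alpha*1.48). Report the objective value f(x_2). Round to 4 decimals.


FISTA on f(x) = 3*x^2 + 1*x + 1.48*|x|
L = 6, alpha = 0.0766
Iteration 1: beta = 0.0, y = -2.7173 + 0.0*(-2.7173 + 2.7173) = -2.7173
  grad(y) = -15.3038, v = y - alpha*grad = -1.545
  prox(v) = soft_thresh(-1.545, 0.1134) = -1.4317
Iteration 2: beta = 0.3333, y = -1.4317 + 0.3333*(-1.4317 + 2.7173) = -1.0031
  grad(y) = -5.0187, v = y - alpha*grad = -0.6187
  prox(v) = soft_thresh(-0.6187, 0.1134) = -0.5053
f(x_2) = 3*(-0.5053)^2 + 1*(-0.5053) + 1.48*|-0.5053| = 1.0086


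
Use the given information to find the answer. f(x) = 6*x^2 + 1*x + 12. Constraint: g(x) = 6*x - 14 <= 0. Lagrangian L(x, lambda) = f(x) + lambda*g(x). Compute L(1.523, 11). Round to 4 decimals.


Step 1: Evaluate f(x).
f(1.523) = 6*1.523^2 + 1*1.523 + 12 = 27.4402
Step 2: Evaluate g(x).
g(1.523) = 6*1.523 - 14 = -4.862
Step 3: Compute Lagrangian.
L = 27.4402 + 11*-4.862 = -26.0418


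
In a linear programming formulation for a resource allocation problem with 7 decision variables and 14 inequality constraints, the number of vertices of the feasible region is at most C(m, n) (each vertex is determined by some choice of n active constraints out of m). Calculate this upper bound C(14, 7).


Each vertex corresponds to some choice of n active constraints out of m, so the number of vertices is at most C(m, n) = m! / (n!(m-n)!).
m = 14, n = 7
Numerator: 14 * 13 * 12 * 11 * 10 * 9 * 8
Denominator: 7! = 5040
C(14, 7) = 3432


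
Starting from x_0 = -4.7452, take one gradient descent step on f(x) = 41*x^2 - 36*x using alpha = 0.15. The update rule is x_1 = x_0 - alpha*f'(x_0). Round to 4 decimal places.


We compute the gradient at x_0 and apply the update.
f'(x) = 82*x - 36
f'(-4.7452) = 82*-4.7452 - 36 = -425.1064
x_1 = -4.7452 - 0.15*-425.1064 = 59.0208


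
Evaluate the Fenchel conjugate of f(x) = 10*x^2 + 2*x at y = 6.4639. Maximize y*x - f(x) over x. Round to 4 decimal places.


f*(y) = sup_x {y*x - a*x^2 - b*x} = sup_x {(y-b)*x - a*x^2}
FOC: (y - b) - 2a*x = 0 => x* = (y - b)/(2a)
x* = (6.4639 - 2)/(2*10) = 0.2232
f*(6.4639) = (y-b)^2/(4a) = (6.4639 - 2)^2/(4*10)
= 19.9264/40 = 0.4982


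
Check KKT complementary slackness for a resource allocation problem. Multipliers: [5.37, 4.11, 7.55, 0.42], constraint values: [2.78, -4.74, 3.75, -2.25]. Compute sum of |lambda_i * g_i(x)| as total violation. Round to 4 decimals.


KKT complementary slackness check:
lambda_1 * g_1 = 5.37 * 2.78 = 14.9286
lambda_2 * g_2 = 4.11 * -4.74 = -19.4814
lambda_3 * g_3 = 7.55 * 3.75 = 28.3125
lambda_4 * g_4 = 0.42 * -2.25 = -0.945
Total violation = 14.9286 + 19.4814 + 28.3125 + 0.945 = 63.6675


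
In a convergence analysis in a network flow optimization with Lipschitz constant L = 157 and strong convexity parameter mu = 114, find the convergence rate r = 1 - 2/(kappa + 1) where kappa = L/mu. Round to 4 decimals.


Step 1: Compute the condition number.
kappa = L/mu = 157/114 = 1.3772
Step 2: Compute the convergence rate.
r = 1 - 2/(kappa + 1) = 1 - 2*mu/(L + mu) = (L - mu)/(L + mu) = 43/271 = 0.1587


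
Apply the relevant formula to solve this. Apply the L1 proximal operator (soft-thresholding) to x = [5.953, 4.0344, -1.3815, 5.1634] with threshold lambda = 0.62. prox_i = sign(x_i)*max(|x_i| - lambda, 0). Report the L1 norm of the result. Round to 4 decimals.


Soft-thresholding with lambda = 0.62:
prox(5.953) = sign(5.953)*max(|5.953| - 0.62, 0) = 5.333
prox(4.0344) = sign(4.0344)*max(|4.0344| - 0.62, 0) = 3.4144
prox(-1.3815) = sign(-1.3815)*max(|-1.3815| - 0.62, 0) = -0.7615
prox(5.1634) = sign(5.1634)*max(|5.1634| - 0.62, 0) = 4.5434
prox(x) = [5.333, 3.4144, -0.7615, 4.5434]
||prox(x)||_1 = 5.333 + 3.4144 + 0.7615 + 4.5434 = 14.0523


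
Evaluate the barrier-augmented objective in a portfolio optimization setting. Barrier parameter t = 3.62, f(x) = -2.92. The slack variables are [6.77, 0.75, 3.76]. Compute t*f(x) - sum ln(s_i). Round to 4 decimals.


Step 1: Compute log-barrier.
ln values: [1.9125, -0.2877, 1.3244]
phi = -(1.9125 - 0.2877 + 1.3244) = -2.9492
Step 2: Compute augmented objective.
t*f(x) = 3.62*-2.92 = -10.5704
Total = -10.5704 - 2.9492 = -13.5196


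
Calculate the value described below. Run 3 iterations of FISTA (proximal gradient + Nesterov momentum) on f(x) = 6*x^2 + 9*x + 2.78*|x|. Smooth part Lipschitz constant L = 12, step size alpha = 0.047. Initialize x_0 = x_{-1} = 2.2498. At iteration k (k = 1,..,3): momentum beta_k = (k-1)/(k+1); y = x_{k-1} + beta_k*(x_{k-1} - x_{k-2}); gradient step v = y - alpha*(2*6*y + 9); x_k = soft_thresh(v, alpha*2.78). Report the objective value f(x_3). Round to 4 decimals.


FISTA on f(x) = 6*x^2 + 9*x + 2.78*|x|
L = 12, alpha = 0.047
Iteration 1: beta = 0.0, y = 2.2498 + 0.0*(2.2498 - 2.2498) = 2.2498
  grad(y) = 35.9976, v = y - alpha*grad = 0.5579
  prox(v) = soft_thresh(0.5579, 0.1307) = 0.4273
Iteration 2: beta = 0.3333, y = 0.4273 + 0.3333*(0.4273 - 2.2498) = -0.1803
  grad(y) = 6.8368, v = y - alpha*grad = -0.5016
  prox(v) = soft_thresh(-0.5016, 0.1307) = -0.3709
Iteration 3: beta = 0.5, y = -0.3709 + 0.5*(-0.3709 - 0.4273) = -0.77
  grad(y) = -0.2403, v = y - alpha*grad = -0.7587
  prox(v) = soft_thresh(-0.7587, 0.1307) = -0.6281
f(x_3) = 6*(-0.6281)^2 + 9*(-0.6281) + 2.78*|-0.6281| = -1.5398


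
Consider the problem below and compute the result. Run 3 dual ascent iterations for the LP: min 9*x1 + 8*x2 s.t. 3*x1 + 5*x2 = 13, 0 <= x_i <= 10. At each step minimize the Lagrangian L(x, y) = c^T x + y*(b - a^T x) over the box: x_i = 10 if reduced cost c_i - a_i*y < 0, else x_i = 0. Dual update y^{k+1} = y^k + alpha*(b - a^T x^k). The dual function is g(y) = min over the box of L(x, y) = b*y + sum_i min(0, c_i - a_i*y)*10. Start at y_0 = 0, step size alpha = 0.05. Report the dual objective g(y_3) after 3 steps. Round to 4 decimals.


Dual ascent for LP: min 9*x1 + 8*x2, 3*x1 + 5*x2 = 13, 0 <= x_i <= 10
Step 1: y^k = 0.0, reduced costs: (9.0, 8.0)
  x^k = (0.0, 0.0), subgradient = b - a^T x = 13.0
  y^{k+1} = 0.0 + 0.05*13.0 = 0.65
Step 2: y^k = 0.65, reduced costs: (7.05, 4.75)
  x^k = (0.0, 0.0), subgradient = b - a^T x = 13.0
  y^{k+1} = 0.65 + 0.05*13.0 = 1.3
Step 3: y^k = 1.3, reduced costs: (5.1, 1.5)
  x^k = (0.0, 0.0), subgradient = b - a^T x = 13.0
  y^{k+1} = 1.3 + 0.05*13.0 = 1.95
Dual objective at y_3 = 1.95: reduced costs (3.15, -1.75), box minimizer x = (0.0, 10.0)
g(y_3) = b*y + (c1 - a1*y)*x1 + (c2 - a2*y)*x2 = 13*1.95 + 3.15*0.0 + (-1.75)*10.0 = 25.35 + 0.0 - 17.5 = 7.85


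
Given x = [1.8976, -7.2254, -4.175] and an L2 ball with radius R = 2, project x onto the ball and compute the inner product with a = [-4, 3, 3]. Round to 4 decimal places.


Step 1: Compute ||x|| (intermediates to 6 decimals).
||x|| = sqrt(1.8976^2 + (-7.2254)^2 + (-4.175)^2) = 8.557915
Step 2: Project.
Since ||x|| > R, scale = R/||x|| = 2/8.557915 = 0.233702, proj(x) = scale * x
proj(x) = [0.443473, -1.68859, -0.975706]
Step 3: Dot product.
a^T * proj(x) = -4*0.443473 + 3*(-1.68859) + 3*(-0.975706) = -9.7668


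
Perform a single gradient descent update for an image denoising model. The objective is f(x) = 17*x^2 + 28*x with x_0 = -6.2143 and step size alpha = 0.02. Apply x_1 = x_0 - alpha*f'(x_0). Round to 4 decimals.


We compute the gradient at x_0 and apply the update.
f'(x) = 34*x + 28
f'(-6.2143) = 34*-6.2143 + 28 = -183.2862
x_1 = -6.2143 - 0.02*-183.2862 = -2.5486


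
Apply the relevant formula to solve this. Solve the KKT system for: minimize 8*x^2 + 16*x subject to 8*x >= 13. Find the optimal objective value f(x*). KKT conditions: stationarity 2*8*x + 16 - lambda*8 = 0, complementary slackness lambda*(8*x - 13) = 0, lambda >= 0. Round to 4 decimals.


Step 1: Try lambda = 0 (constraint inactive).
x_unc = -16/(2*8) = -1.0
Check: 8*-1.0 = -8.0 < 13 -- violated!
Step 2: Constraint must be active: 8*x = 13
x* = 13/8 = 1.625
lambda = (2*8*1.625 + 16)/8 = 5.25
Step 3: Compute optimal value.
f(x*) = 8*1.625^2 + 16*1.625 = 47.125


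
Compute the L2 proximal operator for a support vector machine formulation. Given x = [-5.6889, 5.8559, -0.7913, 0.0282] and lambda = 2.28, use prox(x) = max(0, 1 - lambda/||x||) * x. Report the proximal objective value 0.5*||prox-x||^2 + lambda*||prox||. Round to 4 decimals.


Step 1: Compute ||x||.
||x|| = 8.2026
Step 2: Compute scaling factor.
scale = max(0, 1 - 2.28/8.2026) = 0.722
Step 3: prox(x) = [-4.1076, 4.2282, -0.5713, 0.0204]
||prox(x)|| = 5.9226
Step 4: Proximal objective.
0.5*||prox-x||^2 = 2.5992
lambda*||prox|| = 13.5035
Total = 16.1027


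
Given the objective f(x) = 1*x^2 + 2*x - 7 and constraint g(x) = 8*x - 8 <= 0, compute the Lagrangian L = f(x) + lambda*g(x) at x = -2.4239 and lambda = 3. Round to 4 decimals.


Step 1: Evaluate f(x).
f(-2.4239) = 1*(-2.4239)^2 + 2*(-2.4239) - 7 = -5.9725
Step 2: Evaluate g(x).
g(-2.4239) = 8*-2.4239 - 8 = -27.3912
Step 3: Compute Lagrangian.
L = -5.9725 + 3*-27.3912 = -88.1461


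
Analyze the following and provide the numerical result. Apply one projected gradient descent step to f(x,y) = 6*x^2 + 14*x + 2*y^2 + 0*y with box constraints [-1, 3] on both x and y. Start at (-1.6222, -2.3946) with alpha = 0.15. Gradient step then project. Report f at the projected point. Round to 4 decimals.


Step 1: Compute gradient at (-1.6222, -2.3946).
grad_x = 2*6*-1.6222 + 14 = -5.4664
grad_y = 2*2*-2.3946 + 0 = -9.5784
Step 2: Gradient step.
x_raw = -1.6222 - 0.15*-5.4664 = -0.8022
y_raw = -2.3946 - 0.15*-9.5784 = -0.9578
Step 3: Project onto [-1, 3].
x_proj = clip(-0.8022) = -0.8022
y_proj = clip(-0.9578) = -0.9578
Step 4: Evaluate f.
f(-0.8022, -0.9578) = -5.5349


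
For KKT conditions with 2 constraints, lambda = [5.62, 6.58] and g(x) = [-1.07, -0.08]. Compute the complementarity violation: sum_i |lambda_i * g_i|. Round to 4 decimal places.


KKT complementary slackness check:
lambda_1 * g_1 = 5.62 * -1.07 = -6.0134
lambda_2 * g_2 = 6.58 * -0.08 = -0.5264
Total violation = 6.0134 + 0.5264 = 6.5398


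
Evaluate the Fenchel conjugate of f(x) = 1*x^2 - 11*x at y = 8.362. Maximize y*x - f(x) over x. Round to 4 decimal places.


f*(y) = sup_x {y*x - a*x^2 - b*x} = sup_x {(y-b)*x - a*x^2}
FOC: (y - b) - 2a*x = 0 => x* = (y - b)/(2a)
x* = (8.362 + 11)/(2*1) = 9.681
f*(8.362) = (y-b)^2/(4a) = (8.362 + 11)^2/(4*1)
= 374.887/4 = 93.7218


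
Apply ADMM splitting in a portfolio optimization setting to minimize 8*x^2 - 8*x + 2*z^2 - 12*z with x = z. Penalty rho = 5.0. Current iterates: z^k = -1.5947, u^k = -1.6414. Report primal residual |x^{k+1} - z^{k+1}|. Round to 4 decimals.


ADMM iteration with rho = 5.0, z^k = -1.5947, u^k = -1.6414
Step 1: x-update.
Minimize 8*x^2 - 8*x + (5.0/2)*(x + 1.5947 - 1.6414)^2
FOC: (2*8 + 5.0)*x = 8 + 5.0*(-1.5947 + 1.6414)
x^{k+1} = 0.3921
Step 2: z-update.
Minimize 2*z^2 - 12*z + (5.0/2)*(0.3921 - z - 1.6414)^2
FOC: (2*2 + 5.0)*z = 12 + 5.0*(0.3921 - 1.6414)
z^{k+1} = 0.6393
Step 3: u-update.
u^{k+1} = -1.6414 + 0.3921 - 0.6393 = -1.8886
Step 4: Primal residual = |0.3921 - 0.6393| = 0.2472


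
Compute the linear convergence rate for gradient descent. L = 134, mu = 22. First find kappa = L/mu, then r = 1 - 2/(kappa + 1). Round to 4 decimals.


Step 1: Compute the condition number.
kappa = L/mu = 134/22 = 6.0909
Step 2: Compute the convergence rate.
r = 1 - 2/(kappa + 1) = 1 - 2*mu/(L + mu) = (L - mu)/(L + mu) = 112/156 = 0.7179


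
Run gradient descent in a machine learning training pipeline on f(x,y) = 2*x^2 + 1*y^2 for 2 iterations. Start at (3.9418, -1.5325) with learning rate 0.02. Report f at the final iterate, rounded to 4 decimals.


Gradient descent on f(x,y) = 2*x^2 + 1*y^2.
Starting point: (3.9418, -1.5325), alpha = 0.02
Step 1: grad_x = 2*2*3.9418 = 15.7672, grad_y = 2*1*-1.5325 = -3.065
  x_1 = 3.9418 - 0.02*15.7672 = 3.6265
  y_1 = -1.5325 - 0.02*-3.065 = -1.4712
Step 2: grad_x = 2*2*3.6265 = 14.5058, grad_y = 2*1*-1.4712 = -2.9424
  x_2 = 3.6265 - 0.02*14.5058 = 3.3363
  y_2 = -1.4712 - 0.02*-2.9424 = -1.4124
f(3.3363, -1.4124) = 2*3.3363^2 + 1*(-1.4124)^2 = 24.2571
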